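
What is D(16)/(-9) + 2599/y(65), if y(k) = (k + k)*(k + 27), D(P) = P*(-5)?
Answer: 42617/4680 ≈ 9.1062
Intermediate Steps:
D(P) = -5*P
y(k) = 2*k*(27 + k) (y(k) = (2*k)*(27 + k) = 2*k*(27 + k))
D(16)/(-9) + 2599/y(65) = -5*16/(-9) + 2599/((2*65*(27 + 65))) = -80*(-⅑) + 2599/((2*65*92)) = 80/9 + 2599/11960 = 80/9 + 2599*(1/11960) = 80/9 + 113/520 = 42617/4680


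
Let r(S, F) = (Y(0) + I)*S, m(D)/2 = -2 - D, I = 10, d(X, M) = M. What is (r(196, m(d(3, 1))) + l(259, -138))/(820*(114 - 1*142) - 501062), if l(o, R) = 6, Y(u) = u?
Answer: -983/262011 ≈ -0.0037518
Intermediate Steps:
m(D) = -4 - 2*D (m(D) = 2*(-2 - D) = -4 - 2*D)
r(S, F) = 10*S (r(S, F) = (0 + 10)*S = 10*S)
(r(196, m(d(3, 1))) + l(259, -138))/(820*(114 - 1*142) - 501062) = (10*196 + 6)/(820*(114 - 1*142) - 501062) = (1960 + 6)/(820*(114 - 142) - 501062) = 1966/(820*(-28) - 501062) = 1966/(-22960 - 501062) = 1966/(-524022) = 1966*(-1/524022) = -983/262011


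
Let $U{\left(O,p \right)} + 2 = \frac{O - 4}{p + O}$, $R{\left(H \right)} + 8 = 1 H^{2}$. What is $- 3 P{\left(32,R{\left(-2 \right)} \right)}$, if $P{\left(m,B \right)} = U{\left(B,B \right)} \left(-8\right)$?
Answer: $-24$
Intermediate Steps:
$R{\left(H \right)} = -8 + H^{2}$ ($R{\left(H \right)} = -8 + 1 H^{2} = -8 + H^{2}$)
$U{\left(O,p \right)} = -2 + \frac{-4 + O}{O + p}$ ($U{\left(O,p \right)} = -2 + \frac{O - 4}{p + O} = -2 + \frac{-4 + O}{O + p}$)
$P{\left(m,B \right)} = - \frac{4 \left(-4 - 3 B\right)}{B}$ ($P{\left(m,B \right)} = \frac{-4 - B - 2 B}{B + B} \left(-8\right) = \frac{-4 - 3 B}{2 B} \left(-8\right) = - \frac{4 \left(-4 - 3 B\right)}{B}$)
$- 3 P{\left(32,R{\left(-2 \right)} \right)} = - 3 \left(12 + \frac{16}{-8 + \left(-2\right)^{2}}\right) = - 3 \left(12 + \frac{16}{-8 + 4}\right) = - 3 \left(12 + \frac{16}{-4}\right) = - 3 \left(12 + 16 \left(- \frac{1}{4}\right)\right) = - 3 \left(12 - 4\right) = \left(-3\right) 8 = -24$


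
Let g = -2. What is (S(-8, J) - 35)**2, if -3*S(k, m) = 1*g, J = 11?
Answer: 10609/9 ≈ 1178.8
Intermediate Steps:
S(k, m) = 2/3 (S(k, m) = -(-2)/3 = -1/3*(-2) = 2/3)
(S(-8, J) - 35)**2 = (2/3 - 35)**2 = (-103/3)**2 = 10609/9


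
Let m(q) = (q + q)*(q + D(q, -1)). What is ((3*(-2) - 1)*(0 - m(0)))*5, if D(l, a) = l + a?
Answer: 0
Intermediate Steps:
D(l, a) = a + l
m(q) = 2*q*(-1 + 2*q) (m(q) = (q + q)*(q + (-1 + q)) = (2*q)*(-1 + 2*q) = 2*q*(-1 + 2*q))
((3*(-2) - 1)*(0 - m(0)))*5 = ((3*(-2) - 1)*(0 - 2*0*(-1 + 2*0)))*5 = ((-6 - 1)*(0 - 2*0*(-1 + 0)))*5 = -7*(0 - 2*0*(-1))*5 = -7*(0 - 1*0)*5 = -7*(0 + 0)*5 = -7*0*5 = 0*5 = 0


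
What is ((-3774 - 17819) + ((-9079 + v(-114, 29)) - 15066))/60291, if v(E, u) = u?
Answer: -45709/60291 ≈ -0.75814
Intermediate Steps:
((-3774 - 17819) + ((-9079 + v(-114, 29)) - 15066))/60291 = ((-3774 - 17819) + ((-9079 + 29) - 15066))/60291 = (-21593 + (-9050 - 15066))*(1/60291) = (-21593 - 24116)*(1/60291) = -45709*1/60291 = -45709/60291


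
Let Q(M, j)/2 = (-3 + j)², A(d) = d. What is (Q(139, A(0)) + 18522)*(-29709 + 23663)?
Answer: -112092840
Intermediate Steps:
Q(M, j) = 2*(-3 + j)²
(Q(139, A(0)) + 18522)*(-29709 + 23663) = (2*(-3 + 0)² + 18522)*(-29709 + 23663) = (2*(-3)² + 18522)*(-6046) = (2*9 + 18522)*(-6046) = (18 + 18522)*(-6046) = 18540*(-6046) = -112092840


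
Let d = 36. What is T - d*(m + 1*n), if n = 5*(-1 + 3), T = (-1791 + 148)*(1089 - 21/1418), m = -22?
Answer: -2536476807/1418 ≈ -1.7888e+6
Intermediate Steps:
T = -2537089383/1418 (T = -1643*(1089 - 21*1/1418) = -1643*(1089 - 21/1418) = -1643*1544181/1418 = -2537089383/1418 ≈ -1.7892e+6)
n = 10 (n = 5*2 = 10)
T - d*(m + 1*n) = -2537089383/1418 - 36*(-22 + 1*10) = -2537089383/1418 - 36*(-22 + 10) = -2537089383/1418 - 36*(-12) = -2537089383/1418 - 1*(-432) = -2537089383/1418 + 432 = -2536476807/1418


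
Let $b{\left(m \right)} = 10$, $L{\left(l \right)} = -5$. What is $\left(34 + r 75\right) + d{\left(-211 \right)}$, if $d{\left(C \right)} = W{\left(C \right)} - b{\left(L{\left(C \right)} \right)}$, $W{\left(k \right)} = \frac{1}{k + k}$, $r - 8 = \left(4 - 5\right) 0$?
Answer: $\frac{263327}{422} \approx 624.0$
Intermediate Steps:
$r = 8$ ($r = 8 + \left(4 - 5\right) 0 = 8 - 0 = 8 + 0 = 8$)
$W{\left(k \right)} = \frac{1}{2 k}$
$d{\left(C \right)} = -10 + \frac{1}{2 C}$ ($d{\left(C \right)} = \frac{1}{2 C} - 10 = -10 + \frac{1}{2 C}$)
$\left(34 + r 75\right) + d{\left(-211 \right)} = \left(34 + 8 \cdot 75\right) - \left(10 - \frac{1}{2 \left(-211\right)}\right) = \left(34 + 600\right) + \left(-10 + \frac{1}{2} \left(- \frac{1}{211}\right)\right) = 634 - \frac{4221}{422} = \frac{263327}{422}$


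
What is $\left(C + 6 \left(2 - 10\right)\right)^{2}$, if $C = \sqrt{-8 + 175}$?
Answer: $\left(48 - \sqrt{167}\right)^{2} \approx 1230.4$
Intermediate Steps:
$C = \sqrt{167} \approx 12.923$
$\left(C + 6 \left(2 - 10\right)\right)^{2} = \left(\sqrt{167} + 6 \left(2 - 10\right)\right)^{2} = \left(\sqrt{167} + 6 \left(-8\right)\right)^{2} = \left(\sqrt{167} - 48\right)^{2} = \left(-48 + \sqrt{167}\right)^{2}$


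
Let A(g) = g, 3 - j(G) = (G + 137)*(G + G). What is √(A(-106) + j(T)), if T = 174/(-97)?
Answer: √3594893/97 ≈ 19.547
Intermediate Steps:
T = -174/97 (T = 174*(-1/97) = -174/97 ≈ -1.7938)
j(G) = 3 - 2*G*(137 + G) (j(G) = 3 - (G + 137)*(G + G) = 3 - (137 + G)*2*G = 3 - 2*G*(137 + G))
√(A(-106) + j(T)) = √(-106 + (3 - 274*(-174/97) - 2*(-174/97)²)) = √(-106 + (3 + 47676/97 - 2*30276/9409)) = √(-106 + (3 + 47676/97 - 60552/9409)) = √(-106 + 4592247/9409) = √(3594893/9409) = √3594893/97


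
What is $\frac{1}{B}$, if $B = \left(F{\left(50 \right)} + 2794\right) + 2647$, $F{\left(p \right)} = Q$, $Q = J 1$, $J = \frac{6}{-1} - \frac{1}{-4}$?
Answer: $\frac{4}{21741} \approx 0.00018398$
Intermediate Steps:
$J = - \frac{23}{4}$ ($J = 6 \left(-1\right) - - \frac{1}{4} = -6 + \frac{1}{4} = - \frac{23}{4} \approx -5.75$)
$Q = - \frac{23}{4}$ ($Q = \left(- \frac{23}{4}\right) 1 = - \frac{23}{4} \approx -5.75$)
$F{\left(p \right)} = - \frac{23}{4}$
$B = \frac{21741}{4}$ ($B = \left(- \frac{23}{4} + 2794\right) + 2647 = \frac{11153}{4} + 2647 = \frac{21741}{4} \approx 5435.3$)
$\frac{1}{B} = \frac{1}{\frac{21741}{4}} = \frac{4}{21741}$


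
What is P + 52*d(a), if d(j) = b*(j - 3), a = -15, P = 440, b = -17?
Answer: 16352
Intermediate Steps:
d(j) = 51 - 17*j (d(j) = -17*(j - 3) = -17*(-3 + j) = 51 - 17*j)
P + 52*d(a) = 440 + 52*(51 - 17*(-15)) = 440 + 52*(51 + 255) = 440 + 52*306 = 440 + 15912 = 16352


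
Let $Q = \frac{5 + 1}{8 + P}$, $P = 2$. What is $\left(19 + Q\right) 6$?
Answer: $\frac{588}{5} \approx 117.6$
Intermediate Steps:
$Q = \frac{3}{5}$ ($Q = \frac{5 + 1}{8 + 2} = \frac{6}{10} = 6 \cdot \frac{1}{10} = \frac{3}{5} \approx 0.6$)
$\left(19 + Q\right) 6 = \left(19 + \frac{3}{5}\right) 6 = \frac{98}{5} \cdot 6 = \frac{588}{5}$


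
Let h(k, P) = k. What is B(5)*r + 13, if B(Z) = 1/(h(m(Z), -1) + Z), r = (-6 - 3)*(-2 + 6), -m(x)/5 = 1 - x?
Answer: 289/25 ≈ 11.560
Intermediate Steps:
m(x) = -5 + 5*x (m(x) = -5*(1 - x) = -5 + 5*x)
r = -36 (r = -9*4 = -36)
B(Z) = 1/(-5 + 6*Z) (B(Z) = 1/((-5 + 5*Z) + Z) = 1/(-5 + 6*Z))
B(5)*r + 13 = -36/(-5 + 6*5) + 13 = -36/(-5 + 30) + 13 = -36/25 + 13 = 289/25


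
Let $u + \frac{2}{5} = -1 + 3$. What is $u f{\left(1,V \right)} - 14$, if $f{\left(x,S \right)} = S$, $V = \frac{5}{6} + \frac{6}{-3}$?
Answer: $- \frac{238}{15} \approx -15.867$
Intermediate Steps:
$V = - \frac{7}{6}$ ($V = 5 \cdot \frac{1}{6} + 6 \left(- \frac{1}{3}\right) = \frac{5}{6} - 2 = - \frac{7}{6} \approx -1.1667$)
$u = \frac{8}{5}$ ($u = - \frac{2}{5} + \left(-1 + 3\right) = - \frac{2}{5} + 2 = \frac{8}{5} \approx 1.6$)
$u f{\left(1,V \right)} - 14 = \frac{8}{5} \left(- \frac{7}{6}\right) - 14 = - \frac{28}{15} - 14 = - \frac{238}{15}$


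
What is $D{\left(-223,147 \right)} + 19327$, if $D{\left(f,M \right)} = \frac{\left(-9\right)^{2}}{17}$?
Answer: $\frac{328640}{17} \approx 19332.0$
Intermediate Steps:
$D{\left(f,M \right)} = \frac{81}{17}$ ($D{\left(f,M \right)} = 81 \cdot \frac{1}{17} = \frac{81}{17}$)
$D{\left(-223,147 \right)} + 19327 = \frac{81}{17} + 19327 = \frac{328640}{17}$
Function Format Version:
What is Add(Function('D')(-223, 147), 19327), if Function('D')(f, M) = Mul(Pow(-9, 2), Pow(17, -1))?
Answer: Rational(328640, 17) ≈ 19332.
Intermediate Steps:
Function('D')(f, M) = Rational(81, 17) (Function('D')(f, M) = Mul(81, Rational(1, 17)) = Rational(81, 17))
Add(Function('D')(-223, 147), 19327) = Add(Rational(81, 17), 19327) = Rational(328640, 17)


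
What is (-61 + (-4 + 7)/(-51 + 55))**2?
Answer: 58081/16 ≈ 3630.1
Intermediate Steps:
(-61 + (-4 + 7)/(-51 + 55))**2 = (-61 + 3/4)**2 = (-241/4)**2 = 58081/16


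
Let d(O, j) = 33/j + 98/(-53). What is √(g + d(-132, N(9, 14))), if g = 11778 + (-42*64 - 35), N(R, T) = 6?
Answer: √101783002/106 ≈ 95.177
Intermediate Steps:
d(O, j) = -98/53 + 33/j (d(O, j) = 33/j + 98*(-1/53) = 33/j - 98/53 = -98/53 + 33/j)
g = 9055 (g = 11778 + (-2688 - 35) = 11778 - 2723 = 9055)
√(g + d(-132, N(9, 14))) = √(9055 + (-98/53 + 33/6)) = √(9055 + (-98/53 + 33*(⅙))) = √(9055 + (-98/53 + 11/2)) = √(9055 + 387/106) = √(960217/106) = √101783002/106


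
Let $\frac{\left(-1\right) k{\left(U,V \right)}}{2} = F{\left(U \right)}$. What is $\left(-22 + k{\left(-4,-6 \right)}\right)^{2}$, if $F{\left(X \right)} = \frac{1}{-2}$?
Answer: $441$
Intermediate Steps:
$F{\left(X \right)} = - \frac{1}{2}$
$k{\left(U,V \right)} = 1$ ($k{\left(U,V \right)} = \left(-2\right) \left(- \frac{1}{2}\right) = 1$)
$\left(-22 + k{\left(-4,-6 \right)}\right)^{2} = \left(-22 + 1\right)^{2} = \left(-21\right)^{2} = 441$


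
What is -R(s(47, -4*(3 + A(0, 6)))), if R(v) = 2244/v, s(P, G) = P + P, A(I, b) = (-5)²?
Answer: -1122/47 ≈ -23.872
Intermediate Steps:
A(I, b) = 25
s(P, G) = 2*P
-R(s(47, -4*(3 + A(0, 6)))) = -2244/(2*47) = -2244/94 = -1*1122/47 = -1122/47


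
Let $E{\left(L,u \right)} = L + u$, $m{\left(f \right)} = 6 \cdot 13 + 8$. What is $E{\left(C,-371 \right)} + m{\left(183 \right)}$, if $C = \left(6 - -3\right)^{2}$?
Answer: $-204$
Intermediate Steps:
$C = 81$ ($C = \left(6 + 3\right)^{2} = 9^{2} = 81$)
$m{\left(f \right)} = 86$ ($m{\left(f \right)} = 78 + 8 = 86$)
$E{\left(C,-371 \right)} + m{\left(183 \right)} = \left(81 - 371\right) + 86 = -290 + 86 = -204$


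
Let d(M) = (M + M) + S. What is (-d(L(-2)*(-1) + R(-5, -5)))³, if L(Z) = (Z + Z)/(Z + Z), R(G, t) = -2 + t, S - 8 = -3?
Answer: 1331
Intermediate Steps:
S = 5 (S = 8 - 3 = 5)
L(Z) = 1 (L(Z) = (2*Z)/((2*Z)) = (2*Z)*(1/(2*Z)) = 1)
d(M) = 5 + 2*M (d(M) = (M + M) + 5 = 2*M + 5 = 5 + 2*M)
(-d(L(-2)*(-1) + R(-5, -5)))³ = (-(5 + 2*(1*(-1) + (-2 - 5))))³ = (-(5 + 2*(-1 - 7)))³ = (-(5 + 2*(-8)))³ = (-(5 - 16))³ = (-1*(-11))³ = 11³ = 1331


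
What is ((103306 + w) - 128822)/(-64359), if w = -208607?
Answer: 78041/21453 ≈ 3.6378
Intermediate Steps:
((103306 + w) - 128822)/(-64359) = ((103306 - 208607) - 128822)/(-64359) = (-105301 - 128822)*(-1/64359) = -234123*(-1/64359) = 78041/21453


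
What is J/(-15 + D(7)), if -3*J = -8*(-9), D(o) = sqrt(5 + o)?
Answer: 120/71 + 16*sqrt(3)/71 ≈ 2.0805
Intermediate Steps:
J = -24 (J = -(-8)*(-9)/3 = -1/3*72 = -24)
J/(-15 + D(7)) = -24/(-15 + sqrt(5 + 7)) = -24/(-15 + sqrt(12)) = -24/(-15 + 2*sqrt(3))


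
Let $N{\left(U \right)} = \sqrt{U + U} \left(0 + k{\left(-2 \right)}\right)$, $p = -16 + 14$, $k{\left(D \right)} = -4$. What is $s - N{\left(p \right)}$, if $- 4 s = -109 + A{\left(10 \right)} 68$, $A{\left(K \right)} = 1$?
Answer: $\frac{41}{4} + 8 i \approx 10.25 + 8.0 i$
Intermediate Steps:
$s = \frac{41}{4}$ ($s = - \frac{-109 + 1 \cdot 68}{4} = - \frac{-109 + 68}{4} = \left(- \frac{1}{4}\right) \left(-41\right) = \frac{41}{4} \approx 10.25$)
$p = -2$
$N{\left(U \right)} = - 4 \sqrt{2} \sqrt{U}$ ($N{\left(U \right)} = \sqrt{U + U} \left(0 - 4\right) = \sqrt{2 U} \left(-4\right) = \sqrt{2} \sqrt{U} \left(-4\right) = - 4 \sqrt{2} \sqrt{U}$)
$s - N{\left(p \right)} = \frac{41}{4} - - 4 \sqrt{2} \sqrt{-2} = \frac{41}{4} - - 4 \sqrt{2} i \sqrt{2} = \frac{41}{4} - - 8 i = \frac{41}{4} + 8 i$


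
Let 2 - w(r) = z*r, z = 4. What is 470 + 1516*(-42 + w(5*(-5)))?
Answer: 91430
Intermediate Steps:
w(r) = 2 - 4*r
470 + 1516*(-42 + w(5*(-5))) = 470 + 1516*(-42 + (2 - 20*(-5))) = 470 + 1516*(-42 + (2 - 4*(-25))) = 470 + 1516*(-42 + (2 + 100)) = 470 + 1516*(-42 + 102) = 470 + 1516*60 = 470 + 90960 = 91430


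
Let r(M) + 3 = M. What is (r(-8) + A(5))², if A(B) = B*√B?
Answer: 246 - 110*√5 ≈ 0.032522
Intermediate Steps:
A(B) = B^(3/2)
r(M) = -3 + M
(r(-8) + A(5))² = ((-3 - 8) + 5^(3/2))² = (-11 + 5*√5)²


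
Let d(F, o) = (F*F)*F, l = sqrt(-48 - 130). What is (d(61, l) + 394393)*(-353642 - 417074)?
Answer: -478902883784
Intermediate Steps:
l = I*sqrt(178) (l = sqrt(-178) = I*sqrt(178) ≈ 13.342*I)
d(F, o) = F**3 (d(F, o) = F**2*F = F**3)
(d(61, l) + 394393)*(-353642 - 417074) = (61**3 + 394393)*(-353642 - 417074) = (226981 + 394393)*(-770716) = 621374*(-770716) = -478902883784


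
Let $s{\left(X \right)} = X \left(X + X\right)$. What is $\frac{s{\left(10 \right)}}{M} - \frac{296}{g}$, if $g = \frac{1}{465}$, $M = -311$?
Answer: $- \frac{42806240}{311} \approx -1.3764 \cdot 10^{5}$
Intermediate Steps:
$g = \frac{1}{465} \approx 0.0021505$
$s{\left(X \right)} = 2 X^{2}$ ($s{\left(X \right)} = X 2 X = 2 X^{2}$)
$\frac{s{\left(10 \right)}}{M} - \frac{296}{g} = \frac{2 \cdot 10^{2}}{-311} - 296 \frac{1}{\frac{1}{465}} = 2 \cdot 100 \left(- \frac{1}{311}\right) - 137640 = 200 \left(- \frac{1}{311}\right) - 137640 = - \frac{200}{311} - 137640 = - \frac{42806240}{311}$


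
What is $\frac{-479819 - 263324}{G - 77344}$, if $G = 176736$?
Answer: $- \frac{743143}{99392} \approx -7.4769$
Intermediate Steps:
$\frac{-479819 - 263324}{G - 77344} = \frac{-479819 - 263324}{176736 - 77344} = - \frac{743143}{99392}$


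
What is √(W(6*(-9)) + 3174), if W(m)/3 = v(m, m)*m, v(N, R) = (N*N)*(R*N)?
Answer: I*√1377491898 ≈ 37115.0*I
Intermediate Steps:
v(N, R) = R*N³ (v(N, R) = N²*(N*R) = R*N³)
W(m) = 3*m⁵ (W(m) = 3*((m*m³)*m) = 3*(m⁴*m) = 3*m⁵)
√(W(6*(-9)) + 3174) = √(3*(6*(-9))⁵ + 3174) = √(3*(-54)⁵ + 3174) = √(3*(-459165024) + 3174) = √(-1377495072 + 3174) = √(-1377491898) = I*√1377491898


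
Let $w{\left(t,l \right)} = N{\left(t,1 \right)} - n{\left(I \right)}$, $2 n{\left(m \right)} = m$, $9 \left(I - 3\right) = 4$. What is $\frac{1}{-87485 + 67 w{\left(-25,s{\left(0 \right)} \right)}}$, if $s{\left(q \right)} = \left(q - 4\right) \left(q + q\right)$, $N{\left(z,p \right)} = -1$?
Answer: $- \frac{18}{1578013} \approx -1.1407 \cdot 10^{-5}$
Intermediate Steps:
$I = \frac{31}{9}$ ($I = 3 + \frac{1}{9} \cdot 4 = 3 + \frac{4}{9} = \frac{31}{9} \approx 3.4444$)
$n{\left(m \right)} = \frac{m}{2}$
$s{\left(q \right)} = 2 q \left(-4 + q\right)$ ($s{\left(q \right)} = \left(-4 + q\right) 2 q = 2 q \left(-4 + q\right)$)
$w{\left(t,l \right)} = - \frac{49}{18}$ ($w{\left(t,l \right)} = -1 - \frac{1}{2} \cdot \frac{31}{9} = -1 - \frac{31}{18} = - \frac{49}{18}$)
$\frac{1}{-87485 + 67 w{\left(-25,s{\left(0 \right)} \right)}} = \frac{1}{-87485 + 67 \left(- \frac{49}{18}\right)} = \frac{1}{-87485 - \frac{3283}{18}} = \frac{1}{- \frac{1578013}{18}} = - \frac{18}{1578013}$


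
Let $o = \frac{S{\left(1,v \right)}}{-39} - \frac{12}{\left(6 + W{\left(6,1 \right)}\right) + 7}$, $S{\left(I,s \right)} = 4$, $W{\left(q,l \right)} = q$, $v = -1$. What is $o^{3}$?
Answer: $- \frac{160989184}{406869021} \approx -0.39568$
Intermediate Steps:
$o = - \frac{544}{741}$ ($o = \frac{4}{-39} - \frac{12}{\left(6 + 6\right) + 7} = 4 \left(- \frac{1}{39}\right) - \frac{12}{12 + 7} = - \frac{4}{39} - \frac{12}{19} = - \frac{544}{741} \approx -0.73414$)
$o^{3} = \left(- \frac{544}{741}\right)^{3} = - \frac{160989184}{406869021}$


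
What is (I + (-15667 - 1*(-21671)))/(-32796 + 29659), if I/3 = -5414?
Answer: 10238/3137 ≈ 3.2636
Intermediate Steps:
I = -16242 (I = 3*(-5414) = -16242)
(I + (-15667 - 1*(-21671)))/(-32796 + 29659) = (-16242 + (-15667 - 1*(-21671)))/(-32796 + 29659) = (-16242 + (-15667 + 21671))/(-3137) = (-16242 + 6004)*(-1/3137) = -10238*(-1/3137) = 10238/3137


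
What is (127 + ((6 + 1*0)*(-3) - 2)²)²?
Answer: 277729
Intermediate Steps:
(127 + ((6 + 1*0)*(-3) - 2)²)² = (127 + ((6 + 0)*(-3) - 2)²)² = (127 + (6*(-3) - 2)²)² = (127 + (-18 - 2)²)² = (127 + (-20)²)² = (127 + 400)² = 527² = 277729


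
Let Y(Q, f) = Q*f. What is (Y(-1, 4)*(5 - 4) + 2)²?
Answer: 4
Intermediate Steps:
(Y(-1, 4)*(5 - 4) + 2)² = ((-1*4)*(5 - 4) + 2)² = (-4*1 + 2)² = (-4 + 2)² = (-2)² = 4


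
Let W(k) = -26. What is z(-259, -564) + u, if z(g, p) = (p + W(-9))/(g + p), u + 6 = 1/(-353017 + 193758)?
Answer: -692458955/131070157 ≈ -5.2831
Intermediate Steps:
u = -955555/159259 (u = -6 + 1/(-353017 + 193758) = -6 + 1/(-159259) = -6 - 1/159259 = -955555/159259 ≈ -6.0000)
z(g, p) = (-26 + p)/(g + p) (z(g, p) = (p - 26)/(g + p) = (-26 + p)/(g + p))
z(-259, -564) + u = (-26 - 564)/(-259 - 564) - 955555/159259 = -590/(-823) - 955555/159259 = -1/823*(-590) - 955555/159259 = 590/823 - 955555/159259 = -692458955/131070157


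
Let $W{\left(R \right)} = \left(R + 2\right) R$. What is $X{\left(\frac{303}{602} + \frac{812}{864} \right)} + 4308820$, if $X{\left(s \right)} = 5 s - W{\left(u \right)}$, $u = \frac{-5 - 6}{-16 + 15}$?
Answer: $\frac{280133412967}{65016} \approx 4.3087 \cdot 10^{6}$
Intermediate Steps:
$u = 11$ ($u = - \frac{11}{-1} = \left(-11\right) \left(-1\right) = 11$)
$W{\left(R \right)} = R \left(2 + R\right)$ ($W{\left(R \right)} = \left(2 + R\right) R = R \left(2 + R\right)$)
$X{\left(s \right)} = -143 + 5 s$ ($X{\left(s \right)} = 5 s - 11 \left(2 + 11\right) = 5 s - 11 \cdot 13 = 5 s - 143 = -143 + 5 s$)
$X{\left(\frac{303}{602} + \frac{812}{864} \right)} + 4308820 = \left(-143 + 5 \left(\frac{303}{602} + \frac{812}{864}\right)\right) + 4308820 = \left(-143 + 5 \left(303 \cdot \frac{1}{602} + 812 \cdot \frac{1}{864}\right)\right) + 4308820 = \left(-143 + 5 \left(\frac{303}{602} + \frac{203}{216}\right)\right) + 4308820 = \left(-143 + 5 \cdot \frac{93827}{65016}\right) + 4308820 = \left(-143 + \frac{469135}{65016}\right) + 4308820 = - \frac{8828153}{65016} + 4308820 = \frac{280133412967}{65016}$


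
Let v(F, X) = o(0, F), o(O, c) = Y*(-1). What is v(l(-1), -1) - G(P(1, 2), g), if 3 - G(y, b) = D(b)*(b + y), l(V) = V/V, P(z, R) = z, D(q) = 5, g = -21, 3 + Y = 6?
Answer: -106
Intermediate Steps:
Y = 3 (Y = -3 + 6 = 3)
l(V) = 1
G(y, b) = 3 - 5*b - 5*y (G(y, b) = 3 - 5*(b + y) = 3 - (5*b + 5*y) = 3 + (-5*b - 5*y) = 3 - 5*b - 5*y)
o(O, c) = -3 (o(O, c) = 3*(-1) = -3)
v(F, X) = -3
v(l(-1), -1) - G(P(1, 2), g) = -3 - (3 - 5*(-21) - 5*1) = -3 - (3 + 105 - 5) = -3 - 1*103 = -3 - 103 = -106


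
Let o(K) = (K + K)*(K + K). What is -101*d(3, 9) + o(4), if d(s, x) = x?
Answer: -845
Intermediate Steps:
o(K) = 4*K² (o(K) = (2*K)*(2*K) = 4*K²)
-101*d(3, 9) + o(4) = -101*9 + 4*4² = -909 + 4*16 = -909 + 64 = -845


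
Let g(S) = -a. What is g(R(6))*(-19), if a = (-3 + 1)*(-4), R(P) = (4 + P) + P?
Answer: 152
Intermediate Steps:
R(P) = 4 + 2*P
a = 8 (a = -2*(-4) = 8)
g(S) = -8 (g(S) = -1*8 = -8)
g(R(6))*(-19) = -8*(-19) = 152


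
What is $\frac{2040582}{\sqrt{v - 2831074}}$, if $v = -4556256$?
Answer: $- \frac{1020291 i \sqrt{7387330}}{3693665} \approx - 750.78 i$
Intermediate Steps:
$\frac{2040582}{\sqrt{v - 2831074}} = \frac{2040582}{\sqrt{-4556256 - 2831074}} = \frac{2040582}{\sqrt{-7387330}} = \frac{2040582}{i \sqrt{7387330}} = 2040582 \left(- \frac{i \sqrt{7387330}}{7387330}\right) = - \frac{1020291 i \sqrt{7387330}}{3693665}$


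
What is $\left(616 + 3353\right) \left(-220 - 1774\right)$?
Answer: $-7914186$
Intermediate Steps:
$\left(616 + 3353\right) \left(-220 - 1774\right) = 3969 \left(-1994\right) = -7914186$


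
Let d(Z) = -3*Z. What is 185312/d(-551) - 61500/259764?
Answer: 4002977239/35782491 ≈ 111.87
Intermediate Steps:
185312/d(-551) - 61500/259764 = 185312/((-3*(-551))) - 61500/259764 = 185312/1653 - 61500*1/259764 = 185312*(1/1653) - 5125/21647 = 185312/1653 - 5125/21647 = 4002977239/35782491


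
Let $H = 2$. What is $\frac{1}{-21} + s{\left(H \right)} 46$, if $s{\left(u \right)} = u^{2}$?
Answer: $\frac{3863}{21} \approx 183.95$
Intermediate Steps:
$\frac{1}{-21} + s{\left(H \right)} 46 = \frac{1}{-21} + 2^{2} \cdot 46 = - \frac{1}{21} + 4 \cdot 46 = - \frac{1}{21} + 184 = \frac{3863}{21}$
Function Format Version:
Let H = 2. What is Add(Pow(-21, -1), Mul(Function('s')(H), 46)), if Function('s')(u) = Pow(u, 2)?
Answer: Rational(3863, 21) ≈ 183.95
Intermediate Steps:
Add(Pow(-21, -1), Mul(Function('s')(H), 46)) = Add(Pow(-21, -1), Mul(Pow(2, 2), 46)) = Add(Rational(-1, 21), Mul(4, 46)) = Add(Rational(-1, 21), 184) = Rational(3863, 21)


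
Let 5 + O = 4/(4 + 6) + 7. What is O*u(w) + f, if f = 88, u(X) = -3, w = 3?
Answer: 404/5 ≈ 80.800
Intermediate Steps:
O = 12/5 (O = -5 + (4/(4 + 6) + 7) = -5 + (4/10 + 7) = -5 + (4*(⅒) + 7) = -5 + (⅖ + 7) = -5 + 37/5 = 12/5 ≈ 2.4000)
O*u(w) + f = (12/5)*(-3) + 88 = -36/5 + 88 = 404/5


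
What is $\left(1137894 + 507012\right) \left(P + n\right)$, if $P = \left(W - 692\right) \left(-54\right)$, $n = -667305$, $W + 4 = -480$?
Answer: $-993195887706$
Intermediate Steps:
$W = -484$ ($W = -4 - 480 = -484$)
$P = 63504$ ($P = \left(-484 - 692\right) \left(-54\right) = \left(-1176\right) \left(-54\right) = 63504$)
$\left(1137894 + 507012\right) \left(P + n\right) = \left(1137894 + 507012\right) \left(63504 - 667305\right) = 1644906 \left(-603801\right) = -993195887706$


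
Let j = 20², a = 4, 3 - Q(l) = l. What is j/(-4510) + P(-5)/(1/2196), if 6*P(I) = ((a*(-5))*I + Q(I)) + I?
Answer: 17001758/451 ≈ 37698.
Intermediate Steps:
Q(l) = 3 - l
j = 400
P(I) = ½ - 10*I/3 (P(I) = (((4*(-5))*I + (3 - I)) + I)/6 = ((-20*I + (3 - I)) + I)/6 = ((3 - 21*I) + I)/6 = (3 - 20*I)/6 = ½ - 10*I/3)
j/(-4510) + P(-5)/(1/2196) = 400/(-4510) + (½ - 10/3*(-5))/(1/2196) = 400*(-1/4510) + (½ + 50/3)/(1/2196) = -40/451 + (103/6)*2196 = -40/451 + 37698 = 17001758/451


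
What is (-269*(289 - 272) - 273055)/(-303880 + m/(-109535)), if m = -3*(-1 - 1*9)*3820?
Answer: 1520499149/1664280520 ≈ 0.91361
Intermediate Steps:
m = 114600 (m = -3*(-1 - 9)*3820 = -3*(-10)*3820 = 30*3820 = 114600)
(-269*(289 - 272) - 273055)/(-303880 + m/(-109535)) = (-269*(289 - 272) - 273055)/(-303880 + 114600/(-109535)) = (-269*17 - 273055)/(-303880 + 114600*(-1/109535)) = (-4573 - 273055)/(-303880 - 22920/21907) = -277628/(-6657122080/21907) = -277628*(-21907/6657122080) = 1520499149/1664280520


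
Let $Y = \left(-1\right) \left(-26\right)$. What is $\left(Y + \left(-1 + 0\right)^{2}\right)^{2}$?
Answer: $729$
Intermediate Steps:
$Y = 26$
$\left(Y + \left(-1 + 0\right)^{2}\right)^{2} = \left(26 + \left(-1 + 0\right)^{2}\right)^{2} = \left(26 + \left(-1\right)^{2}\right)^{2} = \left(26 + 1\right)^{2} = 27^{2} = 729$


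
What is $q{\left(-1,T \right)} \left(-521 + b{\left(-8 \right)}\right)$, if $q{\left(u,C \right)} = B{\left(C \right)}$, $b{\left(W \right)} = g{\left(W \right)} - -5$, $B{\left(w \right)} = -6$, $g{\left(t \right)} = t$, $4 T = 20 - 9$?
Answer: $3144$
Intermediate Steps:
$T = \frac{11}{4}$ ($T = \frac{20 - 9}{4} = \frac{1}{4} \cdot 11 = \frac{11}{4} \approx 2.75$)
$b{\left(W \right)} = 5 + W$ ($b{\left(W \right)} = W - -5 = W + 5 = 5 + W$)
$q{\left(u,C \right)} = -6$
$q{\left(-1,T \right)} \left(-521 + b{\left(-8 \right)}\right) = - 6 \left(-521 + \left(5 - 8\right)\right) = - 6 \left(-521 - 3\right) = \left(-6\right) \left(-524\right) = 3144$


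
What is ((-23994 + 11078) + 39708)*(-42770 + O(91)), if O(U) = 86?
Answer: -1143589728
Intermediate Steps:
((-23994 + 11078) + 39708)*(-42770 + O(91)) = ((-23994 + 11078) + 39708)*(-42770 + 86) = (-12916 + 39708)*(-42684) = 26792*(-42684) = -1143589728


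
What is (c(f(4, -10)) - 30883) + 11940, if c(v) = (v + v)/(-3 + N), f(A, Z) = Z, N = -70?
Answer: -1382819/73 ≈ -18943.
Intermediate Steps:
c(v) = -2*v/73 (c(v) = (v + v)/(-3 - 70) = (2*v)/(-73) = (2*v)*(-1/73) = -2*v/73)
(c(f(4, -10)) - 30883) + 11940 = (-2/73*(-10) - 30883) + 11940 = (20/73 - 30883) + 11940 = -2254439/73 + 11940 = -1382819/73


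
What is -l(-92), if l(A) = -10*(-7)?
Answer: -70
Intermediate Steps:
l(A) = 70
-l(-92) = -1*70 = -70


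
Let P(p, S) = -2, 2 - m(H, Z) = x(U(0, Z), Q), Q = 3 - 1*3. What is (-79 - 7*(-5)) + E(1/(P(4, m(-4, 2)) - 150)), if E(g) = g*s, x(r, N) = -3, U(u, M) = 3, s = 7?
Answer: -6695/152 ≈ -44.046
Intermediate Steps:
Q = 0 (Q = 3 - 3 = 0)
m(H, Z) = 5 (m(H, Z) = 2 - 1*(-3) = 2 + 3 = 5)
E(g) = 7*g (E(g) = g*7 = 7*g)
(-79 - 7*(-5)) + E(1/(P(4, m(-4, 2)) - 150)) = (-79 - 7*(-5)) + 7/(-2 - 150) = (-79 + 35) + 7/(-152) = -44 + 7*(-1/152) = -44 - 7/152 = -6695/152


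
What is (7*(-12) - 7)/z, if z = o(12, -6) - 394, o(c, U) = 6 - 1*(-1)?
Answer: 91/387 ≈ 0.23514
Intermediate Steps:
o(c, U) = 7 (o(c, U) = 6 + 1 = 7)
z = -387 (z = 7 - 394 = -387)
(7*(-12) - 7)/z = (7*(-12) - 7)/(-387) = (-84 - 7)*(-1/387) = -91*(-1/387) = 91/387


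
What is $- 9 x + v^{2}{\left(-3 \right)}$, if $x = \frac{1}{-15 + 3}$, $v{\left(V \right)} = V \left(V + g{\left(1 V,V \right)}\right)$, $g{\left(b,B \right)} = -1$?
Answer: $\frac{579}{4} \approx 144.75$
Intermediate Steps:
$v{\left(V \right)} = V \left(-1 + V\right)$ ($v{\left(V \right)} = V \left(V - 1\right) = V \left(-1 + V\right)$)
$x = - \frac{1}{12}$ ($x = \frac{1}{-12} = - \frac{1}{12} \approx -0.083333$)
$- 9 x + v^{2}{\left(-3 \right)} = \left(-9\right) \left(- \frac{1}{12}\right) + \left(- 3 \left(-1 - 3\right)\right)^{2} = \frac{3}{4} + \left(\left(-3\right) \left(-4\right)\right)^{2} = \frac{3}{4} + 12^{2} = \frac{3}{4} + 144 = \frac{579}{4}$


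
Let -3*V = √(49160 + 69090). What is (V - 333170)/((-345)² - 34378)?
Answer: -333170/84647 - 5*√4730/253941 ≈ -3.9373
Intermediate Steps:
V = -5*√4730/3 (V = -√(49160 + 69090)/3 = -5*√4730/3 ≈ -114.63)
(V - 333170)/((-345)² - 34378) = (-5*√4730/3 - 333170)/((-345)² - 34378) = (-333170 - 5*√4730/3)/(119025 - 34378) = (-333170 - 5*√4730/3)/84647 = (-333170 - 5*√4730/3)*(1/84647) = -333170/84647 - 5*√4730/253941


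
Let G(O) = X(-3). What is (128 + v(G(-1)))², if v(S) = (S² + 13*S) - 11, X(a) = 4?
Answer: 34225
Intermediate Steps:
G(O) = 4
v(S) = -11 + S² + 13*S
(128 + v(G(-1)))² = (128 + (-11 + 4² + 13*4))² = (128 + (-11 + 16 + 52))² = (128 + 57)² = 185² = 34225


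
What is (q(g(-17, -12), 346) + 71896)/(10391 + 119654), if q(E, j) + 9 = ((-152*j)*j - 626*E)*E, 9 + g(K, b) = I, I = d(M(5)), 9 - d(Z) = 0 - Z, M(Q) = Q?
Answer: -90927923/130045 ≈ -699.20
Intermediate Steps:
d(Z) = 9 + Z (d(Z) = 9 - (0 - Z) = 9 - (-1)*Z = 9 + Z)
I = 14 (I = 9 + 5 = 14)
g(K, b) = 5 (g(K, b) = -9 + 14 = 5)
q(E, j) = -9 + E*(-626*E - 152*j²) (q(E, j) = -9 + ((-152*j)*j - 626*E)*E = -9 + (-152*j² - 626*E)*E = -9 + (-626*E - 152*j²)*E = -9 + E*(-626*E - 152*j²))
(q(g(-17, -12), 346) + 71896)/(10391 + 119654) = ((-9 - 626*5² - 152*5*346²) + 71896)/(10391 + 119654) = ((-9 - 626*25 - 152*5*119716) + 71896)/130045 = ((-9 - 15650 - 90984160) + 71896)*(1/130045) = (-90999819 + 71896)*(1/130045) = -90927923*1/130045 = -90927923/130045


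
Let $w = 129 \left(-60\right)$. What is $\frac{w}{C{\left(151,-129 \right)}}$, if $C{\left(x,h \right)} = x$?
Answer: $- \frac{7740}{151} \approx -51.258$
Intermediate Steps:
$w = -7740$
$\frac{w}{C{\left(151,-129 \right)}} = - \frac{7740}{151}$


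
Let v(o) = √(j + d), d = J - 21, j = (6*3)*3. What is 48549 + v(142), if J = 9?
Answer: 48549 + √42 ≈ 48556.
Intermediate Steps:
j = 54 (j = 18*3 = 54)
d = -12 (d = 9 - 21 = -12)
v(o) = √42 (v(o) = √(54 - 12) = √42)
48549 + v(142) = 48549 + √42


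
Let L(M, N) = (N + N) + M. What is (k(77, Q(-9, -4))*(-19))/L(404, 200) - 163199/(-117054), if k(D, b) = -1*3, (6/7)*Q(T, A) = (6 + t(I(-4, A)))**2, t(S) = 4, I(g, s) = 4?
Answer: 22980679/15685236 ≈ 1.4651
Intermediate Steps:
L(M, N) = M + 2*N (L(M, N) = 2*N + M = M + 2*N)
Q(T, A) = 350/3 (Q(T, A) = 7*(6 + 4)**2/6 = (7/6)*10**2 = (7/6)*100 = 350/3)
k(D, b) = -3
(k(77, Q(-9, -4))*(-19))/L(404, 200) - 163199/(-117054) = (-3*(-19))/(404 + 2*200) - 163199/(-117054) = 57/(404 + 400) - 163199*(-1/117054) = 57/804 + 163199/117054 = 57*(1/804) + 163199/117054 = 19/268 + 163199/117054 = 22980679/15685236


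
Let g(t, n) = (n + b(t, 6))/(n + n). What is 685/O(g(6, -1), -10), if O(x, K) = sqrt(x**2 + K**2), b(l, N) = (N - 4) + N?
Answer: 1370*sqrt(449)/449 ≈ 64.654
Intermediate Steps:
b(l, N) = -4 + 2*N (b(l, N) = (-4 + N) + N = -4 + 2*N)
g(t, n) = (8 + n)/(2*n) (g(t, n) = (n + (-4 + 2*6))/(n + n) = (n + (-4 + 12))/((2*n)) = (n + 8)*(1/(2*n)) = (8 + n)*(1/(2*n)) = (8 + n)/(2*n))
O(x, K) = sqrt(K**2 + x**2)
685/O(g(6, -1), -10) = 685/(sqrt((-10)**2 + ((1/2)*(8 - 1)/(-1))**2)) = 685/(sqrt(100 + ((1/2)*(-1)*7)**2)) = 685/(sqrt(100 + (-7/2)**2)) = 685/(sqrt(100 + 49/4)) = 685/(sqrt(449/4)) = 685/((sqrt(449)/2)) = 685*(2*sqrt(449)/449) = 1370*sqrt(449)/449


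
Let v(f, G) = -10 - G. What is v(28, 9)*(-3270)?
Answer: 62130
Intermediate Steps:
v(28, 9)*(-3270) = (-10 - 1*9)*(-3270) = (-10 - 9)*(-3270) = -19*(-3270) = 62130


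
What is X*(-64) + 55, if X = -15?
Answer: 1015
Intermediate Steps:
X*(-64) + 55 = -15*(-64) + 55 = 960 + 55 = 1015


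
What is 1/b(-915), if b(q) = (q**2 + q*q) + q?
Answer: 1/1673535 ≈ 5.9754e-7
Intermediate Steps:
b(q) = q + 2*q**2 (b(q) = (q**2 + q**2) + q = 2*q**2 + q = q + 2*q**2)
1/b(-915) = 1/(-915*(1 + 2*(-915))) = 1/(-915*(1 - 1830)) = 1/(-915*(-1829)) = 1/1673535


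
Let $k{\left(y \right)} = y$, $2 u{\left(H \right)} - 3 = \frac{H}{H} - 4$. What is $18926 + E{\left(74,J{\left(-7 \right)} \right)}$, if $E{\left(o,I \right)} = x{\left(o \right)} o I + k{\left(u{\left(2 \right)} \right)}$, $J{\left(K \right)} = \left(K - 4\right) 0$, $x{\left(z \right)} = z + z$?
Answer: $18926$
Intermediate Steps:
$x{\left(z \right)} = 2 z$
$u{\left(H \right)} = 0$ ($u{\left(H \right)} = \frac{3}{2} + \frac{\frac{H}{H} - 4}{2} = \frac{3}{2} + \frac{1 - 4}{2} = \frac{3}{2} + \frac{1}{2} \left(-3\right) = \frac{3}{2} - \frac{3}{2} = 0$)
$J{\left(K \right)} = 0$ ($J{\left(K \right)} = \left(-4 + K\right) 0 = 0$)
$E{\left(o,I \right)} = 2 I o^{2}$ ($E{\left(o,I \right)} = 2 o o I + 0 = 2 o^{2} I + 0 = 2 I o^{2} + 0 = 2 I o^{2}$)
$18926 + E{\left(74,J{\left(-7 \right)} \right)} = 18926 + 2 \cdot 0 \cdot 74^{2} = 18926 + 2 \cdot 0 \cdot 5476 = 18926 + 0 = 18926$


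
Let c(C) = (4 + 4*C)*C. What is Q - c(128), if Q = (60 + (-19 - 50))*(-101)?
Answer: -65139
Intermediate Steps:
c(C) = C*(4 + 4*C)
Q = 909 (Q = (60 - 69)*(-101) = -9*(-101) = 909)
Q - c(128) = 909 - 4*128*(1 + 128) = 909 - 4*128*129 = 909 - 1*66048 = 909 - 66048 = -65139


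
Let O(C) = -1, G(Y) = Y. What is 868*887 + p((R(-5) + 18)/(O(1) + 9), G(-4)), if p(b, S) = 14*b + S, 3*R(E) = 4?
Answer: 4619675/6 ≈ 7.6995e+5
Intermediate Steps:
R(E) = 4/3 (R(E) = (⅓)*4 = 4/3)
p(b, S) = S + 14*b
868*887 + p((R(-5) + 18)/(O(1) + 9), G(-4)) = 868*887 + (-4 + 14*((4/3 + 18)/(-1 + 9))) = 769916 + (-4 + 14*((58/3)/8)) = 769916 + (-4 + 14*((58/3)*(⅛))) = 769916 + (-4 + 14*(29/12)) = 769916 + (-4 + 203/6) = 769916 + 179/6 = 4619675/6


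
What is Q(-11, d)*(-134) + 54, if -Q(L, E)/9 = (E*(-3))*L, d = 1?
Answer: 39852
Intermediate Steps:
Q(L, E) = 27*E*L (Q(L, E) = -9*E*(-3)*L = -9*(-3*E)*L = -(-27)*E*L = 27*E*L)
Q(-11, d)*(-134) + 54 = (27*1*(-11))*(-134) + 54 = -297*(-134) + 54 = 39798 + 54 = 39852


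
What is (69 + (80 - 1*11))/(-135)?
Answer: -46/45 ≈ -1.0222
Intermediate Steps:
(69 + (80 - 1*11))/(-135) = (69 + (80 - 11))*(-1/135) = (69 + 69)*(-1/135) = 138*(-1/135) = -46/45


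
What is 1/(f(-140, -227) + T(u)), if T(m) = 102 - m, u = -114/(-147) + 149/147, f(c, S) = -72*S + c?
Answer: 147/2396719 ≈ 6.1334e-5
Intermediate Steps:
f(c, S) = c - 72*S
u = 263/147 (u = -114*(-1/147) + 149*(1/147) = 38/49 + 149/147 = 263/147 ≈ 1.7891)
1/(f(-140, -227) + T(u)) = 1/((-140 - 72*(-227)) + (102 - 1*263/147)) = 1/((-140 + 16344) + (102 - 263/147)) = 1/(16204 + 14731/147) = 1/(2396719/147) = 147/2396719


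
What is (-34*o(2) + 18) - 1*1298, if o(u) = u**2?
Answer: -1416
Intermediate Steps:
(-34*o(2) + 18) - 1*1298 = (-34*2**2 + 18) - 1*1298 = (-34*4 + 18) - 1298 = (-136 + 18) - 1298 = -118 - 1298 = -1416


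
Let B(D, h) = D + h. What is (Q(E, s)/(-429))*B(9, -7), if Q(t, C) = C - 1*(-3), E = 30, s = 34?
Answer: -74/429 ≈ -0.17249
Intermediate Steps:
Q(t, C) = 3 + C (Q(t, C) = C + 3 = 3 + C)
(Q(E, s)/(-429))*B(9, -7) = ((3 + 34)/(-429))*(9 - 7) = (37*(-1/429))*2 = -37/429*2 = -74/429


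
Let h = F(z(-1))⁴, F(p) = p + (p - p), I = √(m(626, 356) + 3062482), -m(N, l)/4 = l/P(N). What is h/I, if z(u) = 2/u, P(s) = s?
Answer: 8*√300028076202/479278077 ≈ 0.0091429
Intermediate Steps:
m(N, l) = -4*l/N
I = √300028076202/313 (I = √(-4*356/626 + 3062482) = √(-4*356*1/626 + 3062482) = √(-712/313 + 3062482) = √(958556154/313) = √300028076202/313 ≈ 1750.0)
F(p) = p (F(p) = p + 0 = p)
h = 16 (h = (2/(-1))⁴ = (2*(-1))⁴ = (-2)⁴ = 16)
h/I = 16/((√300028076202/313)) = 16*(√300028076202/958556154) = 8*√300028076202/479278077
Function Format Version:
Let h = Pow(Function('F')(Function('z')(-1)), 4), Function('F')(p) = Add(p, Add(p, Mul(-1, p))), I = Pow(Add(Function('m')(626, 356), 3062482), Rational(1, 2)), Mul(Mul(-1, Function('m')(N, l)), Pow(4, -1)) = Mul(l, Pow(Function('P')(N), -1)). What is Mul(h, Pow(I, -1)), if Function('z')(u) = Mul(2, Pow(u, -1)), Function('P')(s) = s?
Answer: Mul(Rational(8, 479278077), Pow(300028076202, Rational(1, 2))) ≈ 0.0091429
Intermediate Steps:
Function('m')(N, l) = Mul(-4, l, Pow(N, -1)) (Function('m')(N, l) = Mul(-4, Mul(l, Pow(N, -1))) = Mul(-4, l, Pow(N, -1)))
I = Mul(Rational(1, 313), Pow(300028076202, Rational(1, 2))) (I = Pow(Add(Mul(-4, 356, Pow(626, -1)), 3062482), Rational(1, 2)) = Pow(Add(Mul(-4, 356, Rational(1, 626)), 3062482), Rational(1, 2)) = Pow(Add(Rational(-712, 313), 3062482), Rational(1, 2)) = Pow(Rational(958556154, 313), Rational(1, 2)) = Mul(Rational(1, 313), Pow(300028076202, Rational(1, 2))) ≈ 1750.0)
Function('F')(p) = p (Function('F')(p) = Add(p, 0) = p)
h = 16 (h = Pow(Mul(2, Pow(-1, -1)), 4) = Pow(Mul(2, -1), 4) = Pow(-2, 4) = 16)
Mul(h, Pow(I, -1)) = Mul(16, Pow(Mul(Rational(1, 313), Pow(300028076202, Rational(1, 2))), -1)) = Mul(16, Mul(Rational(1, 958556154), Pow(300028076202, Rational(1, 2)))) = Mul(Rational(8, 479278077), Pow(300028076202, Rational(1, 2)))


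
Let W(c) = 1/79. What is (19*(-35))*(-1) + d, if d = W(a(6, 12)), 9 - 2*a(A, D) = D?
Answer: 52536/79 ≈ 665.01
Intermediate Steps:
a(A, D) = 9/2 - D/2
W(c) = 1/79
d = 1/79 ≈ 0.012658
(19*(-35))*(-1) + d = (19*(-35))*(-1) + 1/79 = -665*(-1) + 1/79 = 665 + 1/79 = 52536/79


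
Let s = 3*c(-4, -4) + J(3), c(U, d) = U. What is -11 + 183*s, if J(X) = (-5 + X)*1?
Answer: -2573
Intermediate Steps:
J(X) = -5 + X
s = -14 (s = 3*(-4) + (-5 + 3) = -12 - 2 = -14)
-11 + 183*s = -11 + 183*(-14) = -11 - 2562 = -2573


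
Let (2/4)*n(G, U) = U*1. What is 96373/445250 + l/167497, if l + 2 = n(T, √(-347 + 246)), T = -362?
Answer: 16141297881/74578039250 + 2*I*√101/167497 ≈ 0.21643 + 0.00012*I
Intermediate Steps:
n(G, U) = 2*U (n(G, U) = 2*(U*1) = 2*U)
l = -2 + 2*I*√101 (l = -2 + 2*√(-347 + 246) = -2 + 2*√(-101) = -2 + 2*(I*√101) = -2 + 2*I*√101 ≈ -2.0 + 20.1*I)
96373/445250 + l/167497 = 96373/445250 + (-2 + 2*I*√101)/167497 = 96373*(1/445250) + (-2 + 2*I*√101)*(1/167497) = 96373/445250 + (-2/167497 + 2*I*√101/167497) = 16141297881/74578039250 + 2*I*√101/167497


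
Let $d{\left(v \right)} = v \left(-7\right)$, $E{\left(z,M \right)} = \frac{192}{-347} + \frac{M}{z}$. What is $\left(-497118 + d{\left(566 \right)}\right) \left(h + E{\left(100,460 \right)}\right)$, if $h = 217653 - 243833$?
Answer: $\frac{4551337600264}{347} \approx 1.3116 \cdot 10^{10}$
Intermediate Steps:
$h = -26180$
$E{\left(z,M \right)} = - \frac{192}{347} + \frac{M}{z}$ ($E{\left(z,M \right)} = 192 \left(- \frac{1}{347}\right) + \frac{M}{z} = - \frac{192}{347} + \frac{M}{z}$)
$d{\left(v \right)} = - 7 v$
$\left(-497118 + d{\left(566 \right)}\right) \left(h + E{\left(100,460 \right)}\right) = \left(-497118 - 3962\right) \left(-26180 - \left(\frac{192}{347} - \frac{460}{100}\right)\right) = \left(-497118 - 3962\right) \left(-26180 + \left(- \frac{192}{347} + 460 \cdot \frac{1}{100}\right)\right) = - 501080 \left(-26180 + \left(- \frac{192}{347} + \frac{23}{5}\right)\right) = - 501080 \left(-26180 + \frac{7021}{1735}\right) = \left(-501080\right) \left(- \frac{45415279}{1735}\right) = \frac{4551337600264}{347}$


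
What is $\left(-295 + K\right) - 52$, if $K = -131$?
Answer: $-478$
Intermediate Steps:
$\left(-295 + K\right) - 52 = \left(-295 - 131\right) - 52 = -426 - 52 = -478$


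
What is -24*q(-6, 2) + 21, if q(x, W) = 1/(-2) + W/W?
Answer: 9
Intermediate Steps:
q(x, W) = 1/2 (q(x, W) = 1*(-1/2) + 1 = -1/2 + 1 = 1/2)
-24*q(-6, 2) + 21 = -24*1/2 + 21 = -12 + 21 = 9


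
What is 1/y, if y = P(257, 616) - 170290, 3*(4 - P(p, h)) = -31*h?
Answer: -3/491762 ≈ -6.1005e-6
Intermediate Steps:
P(p, h) = 4 + 31*h/3 (P(p, h) = 4 - (-31)*h/3 = 4 + 31*h/3)
y = -491762/3 (y = (4 + (31/3)*616) - 170290 = (4 + 19096/3) - 170290 = 19108/3 - 170290 = -491762/3 ≈ -1.6392e+5)
1/y = 1/(-491762/3) = -3/491762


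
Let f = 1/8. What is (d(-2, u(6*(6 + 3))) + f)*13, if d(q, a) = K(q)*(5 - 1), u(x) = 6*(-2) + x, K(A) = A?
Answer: -819/8 ≈ -102.38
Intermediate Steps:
f = 1/8 ≈ 0.12500
u(x) = -12 + x
d(q, a) = 4*q (d(q, a) = q*(5 - 1) = q*4 = 4*q)
(d(-2, u(6*(6 + 3))) + f)*13 = (4*(-2) + 1/8)*13 = (-8 + 1/8)*13 = -63/8*13 = -819/8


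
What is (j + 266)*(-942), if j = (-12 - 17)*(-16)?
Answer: -687660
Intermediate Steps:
j = 464 (j = -29*(-16) = 464)
(j + 266)*(-942) = (464 + 266)*(-942) = 730*(-942) = -687660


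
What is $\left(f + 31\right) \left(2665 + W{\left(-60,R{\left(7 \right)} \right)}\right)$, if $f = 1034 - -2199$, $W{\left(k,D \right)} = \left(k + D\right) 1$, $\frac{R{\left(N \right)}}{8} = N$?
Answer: $8685504$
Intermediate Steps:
$R{\left(N \right)} = 8 N$
$W{\left(k,D \right)} = D + k$ ($W{\left(k,D \right)} = \left(D + k\right) 1 = D + k$)
$f = 3233$ ($f = 1034 + 2199 = 3233$)
$\left(f + 31\right) \left(2665 + W{\left(-60,R{\left(7 \right)} \right)}\right) = \left(3233 + 31\right) \left(2665 + \left(8 \cdot 7 - 60\right)\right) = 3264 \left(2665 + \left(56 - 60\right)\right) = 3264 \left(2665 - 4\right) = 3264 \cdot 2661 = 8685504$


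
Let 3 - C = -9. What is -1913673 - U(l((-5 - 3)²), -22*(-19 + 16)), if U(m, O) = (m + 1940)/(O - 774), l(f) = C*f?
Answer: -338719444/177 ≈ -1.9137e+6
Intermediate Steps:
C = 12 (C = 3 - 1*(-9) = 3 + 9 = 12)
l(f) = 12*f
U(m, O) = (1940 + m)/(-774 + O)
-1913673 - U(l((-5 - 3)²), -22*(-19 + 16)) = -1913673 - (1940 + 12*(-5 - 3)²)/(-774 - 22*(-19 + 16)) = -1913673 - (1940 + 12*(-8)²)/(-774 - 22*(-3)) = -1913673 - (1940 + 12*64)/(-774 + 66) = -1913673 - (1940 + 768)/(-708) = -1913673 - (-1)*2708/708 = -1913673 - 1*(-677/177) = -1913673 + 677/177 = -338719444/177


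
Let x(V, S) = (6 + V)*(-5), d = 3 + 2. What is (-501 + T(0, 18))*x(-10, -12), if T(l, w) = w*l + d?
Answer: -9920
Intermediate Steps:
d = 5
T(l, w) = 5 + l*w (T(l, w) = w*l + 5 = l*w + 5 = 5 + l*w)
x(V, S) = -30 - 5*V
(-501 + T(0, 18))*x(-10, -12) = (-501 + (5 + 0*18))*(-30 - 5*(-10)) = (-501 + (5 + 0))*(-30 + 50) = (-501 + 5)*20 = -496*20 = -9920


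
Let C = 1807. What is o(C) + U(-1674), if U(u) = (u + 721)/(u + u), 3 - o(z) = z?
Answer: -6038839/3348 ≈ -1803.7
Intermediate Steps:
o(z) = 3 - z
U(u) = (721 + u)/(2*u) (U(u) = (721 + u)/((2*u)) = (721 + u)*(1/(2*u)) = (721 + u)/(2*u))
o(C) + U(-1674) = (3 - 1*1807) + (1/2)*(721 - 1674)/(-1674) = (3 - 1807) + (1/2)*(-1/1674)*(-953) = -1804 + 953/3348 = -6038839/3348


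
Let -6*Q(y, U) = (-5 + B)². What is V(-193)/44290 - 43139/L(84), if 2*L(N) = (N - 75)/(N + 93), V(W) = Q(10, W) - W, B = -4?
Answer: -450907808083/265740 ≈ -1.6968e+6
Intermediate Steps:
Q(y, U) = -27/2 (Q(y, U) = -(-5 - 4)²/6 = -⅙*(-9)² = -⅙*81 = -27/2)
V(W) = -27/2 - W
L(N) = (-75 + N)/(2*(93 + N)) (L(N) = ((N - 75)/(N + 93))/2 = ((-75 + N)/(93 + N))/2 = (-75 + N)/(2*(93 + N)))
V(-193)/44290 - 43139/L(84) = (-27/2 - 1*(-193))/44290 - 43139*2*(93 + 84)/(-75 + 84) = (-27/2 + 193)*(1/44290) - 43139/((½)*9/177) = (359/2)*(1/44290) - 43139/((½)*(1/177)*9) = 359/88580 - 43139/3/118 = 359/88580 - 43139*118/3 = 359/88580 - 5090402/3 = -450907808083/265740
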